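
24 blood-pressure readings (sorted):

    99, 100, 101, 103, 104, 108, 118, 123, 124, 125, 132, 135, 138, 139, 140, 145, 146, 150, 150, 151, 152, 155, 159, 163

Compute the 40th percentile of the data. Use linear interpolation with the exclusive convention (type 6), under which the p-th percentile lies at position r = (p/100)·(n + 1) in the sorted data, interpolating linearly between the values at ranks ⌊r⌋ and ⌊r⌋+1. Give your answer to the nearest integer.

125

n = 24.
r = (40/100)·(24 + 1) = 10.
r is an integer, so P40 is the value at rank 10: 125.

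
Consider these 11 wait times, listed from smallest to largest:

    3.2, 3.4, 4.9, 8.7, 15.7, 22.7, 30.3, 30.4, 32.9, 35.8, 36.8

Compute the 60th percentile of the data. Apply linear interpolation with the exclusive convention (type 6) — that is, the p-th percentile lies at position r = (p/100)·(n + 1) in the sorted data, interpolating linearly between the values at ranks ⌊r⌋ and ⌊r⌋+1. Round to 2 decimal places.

n = 11.
r = (60/100)·(11 + 1) = 7.2.
Rank 7 is 30.3 and rank 8 is 30.4.
Interpolate: 30.3 + 0.2·(30.4 − 30.3) = 30.3 + 0.2·0.1 = 30.32.

30.32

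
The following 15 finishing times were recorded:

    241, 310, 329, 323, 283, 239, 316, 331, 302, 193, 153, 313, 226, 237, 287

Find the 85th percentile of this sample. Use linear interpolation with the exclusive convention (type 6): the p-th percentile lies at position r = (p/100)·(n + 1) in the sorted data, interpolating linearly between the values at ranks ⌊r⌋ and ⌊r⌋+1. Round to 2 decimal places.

Sorted: 153, 193, 226, 237, 239, 241, 283, 287, 302, 310, 313, 316, 323, 329, 331.
n = 15.
r = (85/100)·(15 + 1) = 13.6.
Rank 13 is 323 and rank 14 is 329.
Interpolate: 323 + 0.6·(329 − 323) = 323 + 0.6·6 = 326.6.

326.60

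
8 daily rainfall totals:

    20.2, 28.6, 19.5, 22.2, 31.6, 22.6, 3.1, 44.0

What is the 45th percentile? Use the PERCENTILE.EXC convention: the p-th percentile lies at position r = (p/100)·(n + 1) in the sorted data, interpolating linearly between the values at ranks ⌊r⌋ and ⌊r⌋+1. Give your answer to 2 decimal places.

22.22

Sorted: 3.1, 19.5, 20.2, 22.2, 22.6, 28.6, 31.6, 44.0.
n = 8.
r = (45/100)·(8 + 1) = 4.05.
Rank 4 is 22.2 and rank 5 is 22.6.
Interpolate: 22.2 + 0.05·(22.6 − 22.2) = 22.2 + 0.05·0.4 = 22.22.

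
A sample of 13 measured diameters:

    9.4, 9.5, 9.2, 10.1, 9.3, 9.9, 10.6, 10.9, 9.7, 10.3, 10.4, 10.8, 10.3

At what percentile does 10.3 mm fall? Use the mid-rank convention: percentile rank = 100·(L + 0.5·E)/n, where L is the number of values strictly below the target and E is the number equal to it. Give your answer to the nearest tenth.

Sorted: 9.2, 9.3, 9.4, 9.5, 9.7, 9.9, 10.1, 10.3, 10.3, 10.4, 10.6, 10.8, 10.9.
Count below 10.3: L = 7; count equal: E = 2; n = 13.
Percentile rank = 100·(7 + 0.5·2)/13 = 100·8/13 = 61.54.

61.5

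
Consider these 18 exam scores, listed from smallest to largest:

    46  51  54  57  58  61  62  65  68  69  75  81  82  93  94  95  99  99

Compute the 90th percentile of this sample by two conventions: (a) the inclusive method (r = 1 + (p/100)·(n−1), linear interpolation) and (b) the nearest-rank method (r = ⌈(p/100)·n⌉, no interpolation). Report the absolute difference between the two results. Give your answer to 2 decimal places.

2.80

n = 18.
(a) r = 16.3; between ranks 16 (95) and 17 (99): 96.2.
(b) the nearest-rank method: rank 17 → 99.
|96.2 − 99| = 2.8.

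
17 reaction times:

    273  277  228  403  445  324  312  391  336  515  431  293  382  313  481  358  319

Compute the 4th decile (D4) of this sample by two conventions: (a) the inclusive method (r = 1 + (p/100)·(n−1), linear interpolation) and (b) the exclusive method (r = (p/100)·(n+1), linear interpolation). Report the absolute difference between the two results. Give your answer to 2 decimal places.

1.00

Sorted: 228, 273, 277, 293, 312, 313, 319, 324, 336, 358, 382, 391, 403, 431, 445, 481, 515.
n = 17.
(a) r = 7.4; between ranks 7 (319) and 8 (324): 321.
(b) r = 7.2; between ranks 7 (319) and 8 (324): 320.
|321 − 320| = 1.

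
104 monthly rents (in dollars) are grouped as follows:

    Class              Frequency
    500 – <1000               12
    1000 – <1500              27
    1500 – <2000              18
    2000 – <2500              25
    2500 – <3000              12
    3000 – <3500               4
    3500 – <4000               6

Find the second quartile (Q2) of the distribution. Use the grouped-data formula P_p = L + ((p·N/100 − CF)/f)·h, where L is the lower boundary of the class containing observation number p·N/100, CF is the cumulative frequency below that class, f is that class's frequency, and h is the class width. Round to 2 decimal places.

1861.11

N = 104; target position k = 50/100 · 104 = 52.
Cumulative frequencies: 12, 39, 57, 82, 94, 98, 104.
Observation 52 falls in the class 1500 – <2000.
L = 1500, CF = 39, f = 18, h = 500.
P50 = 1500 + ((52 − 39)/18)·500 = 1500 + 361.111 = 1861.11.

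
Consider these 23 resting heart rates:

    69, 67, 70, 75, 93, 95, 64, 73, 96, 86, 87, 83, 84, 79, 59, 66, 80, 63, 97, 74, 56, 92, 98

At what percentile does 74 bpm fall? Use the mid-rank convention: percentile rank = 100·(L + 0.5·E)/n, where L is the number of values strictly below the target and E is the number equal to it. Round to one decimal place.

Sorted: 56, 59, 63, 64, 66, 67, 69, 70, 73, 74, 75, 79, 80, 83, 84, 86, 87, 92, 93, 95, 96, 97, 98.
Count below 74: L = 9; count equal: E = 1; n = 23.
Percentile rank = 100·(9 + 0.5·1)/23 = 100·9.5/23 = 41.3.

41.3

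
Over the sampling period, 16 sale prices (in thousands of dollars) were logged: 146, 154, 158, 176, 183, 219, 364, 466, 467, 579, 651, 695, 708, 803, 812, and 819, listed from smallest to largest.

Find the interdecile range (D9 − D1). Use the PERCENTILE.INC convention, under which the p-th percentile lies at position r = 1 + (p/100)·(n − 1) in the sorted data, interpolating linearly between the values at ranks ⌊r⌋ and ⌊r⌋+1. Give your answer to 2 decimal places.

n = 16.
P10: r = 2.5; ranks 2–3 are 154, 158; interpolating gives 156.
P90: r = 14.5; ranks 14–15 are 803, 812; interpolating gives 807.5.
Difference: 807.5 − 156 = 651.5.

651.50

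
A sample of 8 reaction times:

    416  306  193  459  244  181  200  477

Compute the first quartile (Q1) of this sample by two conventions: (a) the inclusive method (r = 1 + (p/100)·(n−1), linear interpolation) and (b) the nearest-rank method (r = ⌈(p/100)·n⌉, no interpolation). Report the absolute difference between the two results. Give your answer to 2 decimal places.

Sorted: 181, 193, 200, 244, 306, 416, 459, 477.
n = 8.
(a) r = 2.75; between ranks 2 (193) and 3 (200): 198.25.
(b) the nearest-rank method: rank 2 → 193.
|198.25 − 193| = 5.25.

5.25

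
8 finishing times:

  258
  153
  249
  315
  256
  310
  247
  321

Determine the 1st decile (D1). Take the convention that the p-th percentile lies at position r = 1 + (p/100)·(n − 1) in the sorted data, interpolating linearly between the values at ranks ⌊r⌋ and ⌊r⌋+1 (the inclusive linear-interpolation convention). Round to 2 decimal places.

Sorted: 153, 247, 249, 256, 258, 310, 315, 321.
n = 8.
r = 1 + (10/100)·(8 − 1) = 1 + 0.7 = 1.7.
Rank 1 is 153 and rank 2 is 247.
Interpolate: 153 + 0.7·(247 − 153) = 153 + 0.7·94 = 218.8.

218.80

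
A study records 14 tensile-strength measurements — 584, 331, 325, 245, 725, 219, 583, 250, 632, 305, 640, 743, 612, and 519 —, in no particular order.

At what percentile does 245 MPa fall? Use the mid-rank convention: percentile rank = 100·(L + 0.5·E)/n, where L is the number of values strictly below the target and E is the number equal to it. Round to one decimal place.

10.7

Sorted: 219, 245, 250, 305, 325, 331, 519, 583, 584, 612, 632, 640, 725, 743.
Count below 245: L = 1; count equal: E = 1; n = 14.
Percentile rank = 100·(1 + 0.5·1)/14 = 100·1.5/14 = 10.71.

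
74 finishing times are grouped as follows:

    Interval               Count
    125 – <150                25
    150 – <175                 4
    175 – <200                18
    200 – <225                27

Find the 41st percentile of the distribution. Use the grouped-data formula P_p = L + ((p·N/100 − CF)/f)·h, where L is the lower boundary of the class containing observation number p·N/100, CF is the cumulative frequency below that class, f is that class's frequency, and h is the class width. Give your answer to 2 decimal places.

N = 74; target position k = 41/100 · 74 = 30.34.
Cumulative frequencies: 25, 29, 47, 74.
Observation 30.34 falls in the class 175 – <200.
L = 175, CF = 29, f = 18, h = 25.
P41 = 175 + ((30.34 − 29)/18)·25 = 175 + 1.86111 = 176.861.

176.86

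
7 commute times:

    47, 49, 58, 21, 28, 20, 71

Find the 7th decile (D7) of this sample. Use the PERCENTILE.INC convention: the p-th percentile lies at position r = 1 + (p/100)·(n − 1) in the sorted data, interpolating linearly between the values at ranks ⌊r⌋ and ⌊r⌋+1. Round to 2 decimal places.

Sorted: 20, 21, 28, 47, 49, 58, 71.
n = 7.
r = 1 + (70/100)·(7 − 1) = 1 + 4.2 = 5.2.
Rank 5 is 49 and rank 6 is 58.
Interpolate: 49 + 0.2·(58 − 49) = 49 + 0.2·9 = 50.8.

50.80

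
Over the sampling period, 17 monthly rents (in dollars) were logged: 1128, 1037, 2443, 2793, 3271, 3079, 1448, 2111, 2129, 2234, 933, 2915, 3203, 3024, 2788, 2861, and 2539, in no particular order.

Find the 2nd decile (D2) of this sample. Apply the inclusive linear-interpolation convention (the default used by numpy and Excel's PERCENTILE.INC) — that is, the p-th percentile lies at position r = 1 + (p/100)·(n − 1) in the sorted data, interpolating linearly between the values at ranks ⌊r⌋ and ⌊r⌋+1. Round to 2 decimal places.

Sorted: 933, 1037, 1128, 1448, 2111, 2129, 2234, 2443, 2539, 2788, 2793, 2861, 2915, 3024, 3079, 3203, 3271.
n = 17.
r = 1 + (20/100)·(17 − 1) = 1 + 3.2 = 4.2.
Rank 4 is 1448 and rank 5 is 2111.
Interpolate: 1448 + 0.2·(2111 − 1448) = 1448 + 0.2·663 = 1580.6.

1580.60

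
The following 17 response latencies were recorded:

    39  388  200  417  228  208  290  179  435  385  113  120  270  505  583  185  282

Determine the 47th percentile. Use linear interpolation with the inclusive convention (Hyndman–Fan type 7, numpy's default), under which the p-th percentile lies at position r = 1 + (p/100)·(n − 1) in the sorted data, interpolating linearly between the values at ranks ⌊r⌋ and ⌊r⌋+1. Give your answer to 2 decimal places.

Sorted: 39, 113, 120, 179, 185, 200, 208, 228, 270, 282, 290, 385, 388, 417, 435, 505, 583.
n = 17.
r = 1 + (47/100)·(17 − 1) = 1 + 7.52 = 8.52.
Rank 8 is 228 and rank 9 is 270.
Interpolate: 228 + 0.52·(270 − 228) = 228 + 0.52·42 = 249.84.

249.84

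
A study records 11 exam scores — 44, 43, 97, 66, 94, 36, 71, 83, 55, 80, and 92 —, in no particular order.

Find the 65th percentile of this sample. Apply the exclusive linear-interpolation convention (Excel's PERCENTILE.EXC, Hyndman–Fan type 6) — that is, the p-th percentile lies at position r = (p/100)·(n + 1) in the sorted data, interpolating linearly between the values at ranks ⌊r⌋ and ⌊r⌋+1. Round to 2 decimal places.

82.40

Sorted: 36, 43, 44, 55, 66, 71, 80, 83, 92, 94, 97.
n = 11.
r = (65/100)·(11 + 1) = 7.8.
Rank 7 is 80 and rank 8 is 83.
Interpolate: 80 + 0.8·(83 − 80) = 80 + 0.8·3 = 82.4.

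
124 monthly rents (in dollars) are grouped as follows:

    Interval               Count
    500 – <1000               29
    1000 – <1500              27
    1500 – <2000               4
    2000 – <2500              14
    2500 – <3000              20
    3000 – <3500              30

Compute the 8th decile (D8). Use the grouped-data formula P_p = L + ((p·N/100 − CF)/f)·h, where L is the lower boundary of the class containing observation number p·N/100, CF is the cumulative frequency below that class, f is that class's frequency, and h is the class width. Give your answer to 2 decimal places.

3086.67

N = 124; target position k = 80/100 · 124 = 99.2.
Cumulative frequencies: 29, 56, 60, 74, 94, 124.
Observation 99.2 falls in the class 3000 – <3500.
L = 3000, CF = 94, f = 30, h = 500.
P80 = 3000 + ((99.2 − 94)/30)·500 = 3000 + 86.6667 = 3086.67.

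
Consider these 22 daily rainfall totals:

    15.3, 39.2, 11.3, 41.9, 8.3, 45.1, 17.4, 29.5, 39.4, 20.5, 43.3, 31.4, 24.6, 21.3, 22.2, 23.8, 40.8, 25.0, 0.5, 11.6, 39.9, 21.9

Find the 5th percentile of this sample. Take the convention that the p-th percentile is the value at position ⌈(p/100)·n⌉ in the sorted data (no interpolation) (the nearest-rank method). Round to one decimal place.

Sorted: 0.5, 8.3, 11.3, 11.6, 15.3, 17.4, 20.5, 21.3, 21.9, 22.2, 23.8, 24.6, 25.0, 29.5, 31.4, 39.2, 39.4, 39.9, 40.8, 41.9, 43.3, 45.1.
n = 22.
Position = ⌈5/100 · 22⌉ = ⌈1.1⌉ = 2.
The value at rank 2 is 8.3.

8.3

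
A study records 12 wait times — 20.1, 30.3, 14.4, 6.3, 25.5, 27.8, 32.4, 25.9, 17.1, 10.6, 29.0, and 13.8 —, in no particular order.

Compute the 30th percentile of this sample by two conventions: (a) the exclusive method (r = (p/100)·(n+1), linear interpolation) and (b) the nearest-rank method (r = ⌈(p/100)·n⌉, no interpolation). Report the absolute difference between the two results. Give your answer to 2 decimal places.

0.06

Sorted: 6.3, 10.6, 13.8, 14.4, 17.1, 20.1, 25.5, 25.9, 27.8, 29.0, 30.3, 32.4.
n = 12.
(a) r = 3.9; between ranks 3 (13.8) and 4 (14.4): 14.34.
(b) the nearest-rank method: rank 4 → 14.4.
|14.34 − 14.4| = 0.06.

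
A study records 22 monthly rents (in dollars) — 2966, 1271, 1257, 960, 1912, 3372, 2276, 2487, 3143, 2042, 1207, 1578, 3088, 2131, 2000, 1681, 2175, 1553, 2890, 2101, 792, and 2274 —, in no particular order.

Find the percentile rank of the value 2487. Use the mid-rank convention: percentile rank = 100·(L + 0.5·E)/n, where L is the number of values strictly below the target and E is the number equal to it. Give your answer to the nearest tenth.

75.0

Sorted: 792, 960, 1207, 1257, 1271, 1553, 1578, 1681, 1912, 2000, 2042, 2101, 2131, 2175, 2274, 2276, 2487, 2890, 2966, 3088, 3143, 3372.
Count below 2487: L = 16; count equal: E = 1; n = 22.
Percentile rank = 100·(16 + 0.5·1)/22 = 100·16.5/22 = 75.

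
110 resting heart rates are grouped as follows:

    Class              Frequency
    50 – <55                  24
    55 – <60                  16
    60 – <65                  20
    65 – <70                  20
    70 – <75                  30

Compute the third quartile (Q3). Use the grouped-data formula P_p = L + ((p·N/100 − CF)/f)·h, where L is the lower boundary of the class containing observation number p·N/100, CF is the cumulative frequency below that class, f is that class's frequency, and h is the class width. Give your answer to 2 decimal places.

N = 110; target position k = 75/100 · 110 = 82.5.
Cumulative frequencies: 24, 40, 60, 80, 110.
Observation 82.5 falls in the class 70 – <75.
L = 70, CF = 80, f = 30, h = 5.
P75 = 70 + ((82.5 − 80)/30)·5 = 70 + 0.416667 = 70.4167.

70.42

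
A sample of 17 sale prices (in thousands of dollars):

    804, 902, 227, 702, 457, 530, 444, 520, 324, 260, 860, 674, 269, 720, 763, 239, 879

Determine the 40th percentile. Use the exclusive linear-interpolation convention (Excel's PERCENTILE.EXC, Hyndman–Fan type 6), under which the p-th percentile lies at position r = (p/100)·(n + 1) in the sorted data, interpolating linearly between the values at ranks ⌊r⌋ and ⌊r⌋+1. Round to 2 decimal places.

Sorted: 227, 239, 260, 269, 324, 444, 457, 520, 530, 674, 702, 720, 763, 804, 860, 879, 902.
n = 17.
r = (40/100)·(17 + 1) = 7.2.
Rank 7 is 457 and rank 8 is 520.
Interpolate: 457 + 0.2·(520 − 457) = 457 + 0.2·63 = 469.6.

469.60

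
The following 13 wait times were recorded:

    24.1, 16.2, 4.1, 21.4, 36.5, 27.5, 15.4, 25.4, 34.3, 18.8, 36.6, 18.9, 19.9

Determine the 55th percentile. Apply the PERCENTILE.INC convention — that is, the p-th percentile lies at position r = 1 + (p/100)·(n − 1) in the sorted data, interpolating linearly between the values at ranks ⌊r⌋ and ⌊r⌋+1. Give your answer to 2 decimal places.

Sorted: 4.1, 15.4, 16.2, 18.8, 18.9, 19.9, 21.4, 24.1, 25.4, 27.5, 34.3, 36.5, 36.6.
n = 13.
r = 1 + (55/100)·(13 − 1) = 1 + 6.6 = 7.6.
Rank 7 is 21.4 and rank 8 is 24.1.
Interpolate: 21.4 + 0.6·(24.1 − 21.4) = 21.4 + 0.6·2.7 = 23.02.

23.02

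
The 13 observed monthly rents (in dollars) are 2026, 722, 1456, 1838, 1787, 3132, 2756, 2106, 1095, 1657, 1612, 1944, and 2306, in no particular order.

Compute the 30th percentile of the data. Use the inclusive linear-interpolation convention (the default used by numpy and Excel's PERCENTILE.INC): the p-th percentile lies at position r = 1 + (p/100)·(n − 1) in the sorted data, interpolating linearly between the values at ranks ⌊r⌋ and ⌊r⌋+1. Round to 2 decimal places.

Sorted: 722, 1095, 1456, 1612, 1657, 1787, 1838, 1944, 2026, 2106, 2306, 2756, 3132.
n = 13.
r = 1 + (30/100)·(13 − 1) = 1 + 3.6 = 4.6.
Rank 4 is 1612 and rank 5 is 1657.
Interpolate: 1612 + 0.6·(1657 − 1612) = 1612 + 0.6·45 = 1639.

1639.00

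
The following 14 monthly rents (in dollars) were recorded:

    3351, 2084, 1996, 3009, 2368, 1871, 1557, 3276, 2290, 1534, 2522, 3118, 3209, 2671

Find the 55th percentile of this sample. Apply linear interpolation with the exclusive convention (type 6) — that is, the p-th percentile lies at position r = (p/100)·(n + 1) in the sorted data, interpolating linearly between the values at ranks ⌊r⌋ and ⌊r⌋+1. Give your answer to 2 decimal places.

2559.25

Sorted: 1534, 1557, 1871, 1996, 2084, 2290, 2368, 2522, 2671, 3009, 3118, 3209, 3276, 3351.
n = 14.
r = (55/100)·(14 + 1) = 8.25.
Rank 8 is 2522 and rank 9 is 2671.
Interpolate: 2522 + 0.25·(2671 − 2522) = 2522 + 0.25·149 = 2559.25.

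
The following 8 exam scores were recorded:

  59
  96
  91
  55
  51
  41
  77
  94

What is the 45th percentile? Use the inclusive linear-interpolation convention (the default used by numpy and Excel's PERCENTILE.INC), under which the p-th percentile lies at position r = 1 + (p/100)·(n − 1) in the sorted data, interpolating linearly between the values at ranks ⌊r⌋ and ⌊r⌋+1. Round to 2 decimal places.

Sorted: 41, 51, 55, 59, 77, 91, 94, 96.
n = 8.
r = 1 + (45/100)·(8 − 1) = 1 + 3.15 = 4.15.
Rank 4 is 59 and rank 5 is 77.
Interpolate: 59 + 0.15·(77 − 59) = 59 + 0.15·18 = 61.7.

61.70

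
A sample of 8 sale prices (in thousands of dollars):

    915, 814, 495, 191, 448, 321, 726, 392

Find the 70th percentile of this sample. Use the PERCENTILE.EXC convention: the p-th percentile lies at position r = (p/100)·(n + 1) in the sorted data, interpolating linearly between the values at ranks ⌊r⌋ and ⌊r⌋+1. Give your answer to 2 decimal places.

Sorted: 191, 321, 392, 448, 495, 726, 814, 915.
n = 8.
r = (70/100)·(8 + 1) = 6.3.
Rank 6 is 726 and rank 7 is 814.
Interpolate: 726 + 0.3·(814 − 726) = 726 + 0.3·88 = 752.4.

752.40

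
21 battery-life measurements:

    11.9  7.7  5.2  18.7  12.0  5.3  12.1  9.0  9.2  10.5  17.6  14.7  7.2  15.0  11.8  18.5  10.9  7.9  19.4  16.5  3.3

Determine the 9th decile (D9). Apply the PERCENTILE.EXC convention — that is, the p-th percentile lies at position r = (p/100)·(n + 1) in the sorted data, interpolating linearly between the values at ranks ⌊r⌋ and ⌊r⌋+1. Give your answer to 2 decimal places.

Sorted: 3.3, 5.2, 5.3, 7.2, 7.7, 7.9, 9.0, 9.2, 10.5, 10.9, 11.8, 11.9, 12.0, 12.1, 14.7, 15.0, 16.5, 17.6, 18.5, 18.7, 19.4.
n = 21.
r = (90/100)·(21 + 1) = 19.8.
Rank 19 is 18.5 and rank 20 is 18.7.
Interpolate: 18.5 + 0.8·(18.7 − 18.5) = 18.5 + 0.8·0.2 = 18.66.

18.66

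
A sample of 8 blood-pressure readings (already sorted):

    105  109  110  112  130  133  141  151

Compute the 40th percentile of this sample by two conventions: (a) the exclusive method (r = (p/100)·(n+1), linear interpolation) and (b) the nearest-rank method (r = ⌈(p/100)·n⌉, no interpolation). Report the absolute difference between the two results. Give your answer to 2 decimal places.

0.80

n = 8.
(a) r = 3.6; between ranks 3 (110) and 4 (112): 111.2.
(b) the nearest-rank method: rank 4 → 112.
|111.2 − 112| = 0.8.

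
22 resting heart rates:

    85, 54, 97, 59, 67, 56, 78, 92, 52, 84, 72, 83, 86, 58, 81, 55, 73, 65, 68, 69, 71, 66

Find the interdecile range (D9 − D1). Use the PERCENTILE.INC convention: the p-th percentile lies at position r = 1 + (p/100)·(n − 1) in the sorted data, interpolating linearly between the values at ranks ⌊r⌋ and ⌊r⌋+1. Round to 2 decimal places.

30.80

Sorted: 52, 54, 55, 56, 58, 59, 65, 66, 67, 68, 69, 71, 72, 73, 78, 81, 83, 84, 85, 86, 92, 97.
n = 22.
P10: r = 3.1; ranks 3–4 are 55, 56; interpolating gives 55.1.
P90: r = 19.9; ranks 19–20 are 85, 86; interpolating gives 85.9.
Difference: 85.9 − 55.1 = 30.8.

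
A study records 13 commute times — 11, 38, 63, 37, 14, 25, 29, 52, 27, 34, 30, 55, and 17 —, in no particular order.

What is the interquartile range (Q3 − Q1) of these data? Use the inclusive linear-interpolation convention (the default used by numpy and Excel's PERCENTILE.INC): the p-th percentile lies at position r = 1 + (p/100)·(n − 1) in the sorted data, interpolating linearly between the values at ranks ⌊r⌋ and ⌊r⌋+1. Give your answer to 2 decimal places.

13.00

Sorted: 11, 14, 17, 25, 27, 29, 30, 34, 37, 38, 52, 55, 63.
n = 13.
P25: r = 4 (integer) → 25.
P75: r = 10 (integer) → 38.
Difference: 38 − 25 = 13.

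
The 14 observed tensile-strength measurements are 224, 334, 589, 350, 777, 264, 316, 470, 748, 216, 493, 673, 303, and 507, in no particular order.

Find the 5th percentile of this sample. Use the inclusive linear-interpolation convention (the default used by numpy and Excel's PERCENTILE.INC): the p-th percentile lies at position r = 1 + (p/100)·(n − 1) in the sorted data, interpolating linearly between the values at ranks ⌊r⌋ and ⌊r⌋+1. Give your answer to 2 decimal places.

Sorted: 216, 224, 264, 303, 316, 334, 350, 470, 493, 507, 589, 673, 748, 777.
n = 14.
r = 1 + (5/100)·(14 − 1) = 1 + 0.65 = 1.65.
Rank 1 is 216 and rank 2 is 224.
Interpolate: 216 + 0.65·(224 − 216) = 216 + 0.65·8 = 221.2.

221.20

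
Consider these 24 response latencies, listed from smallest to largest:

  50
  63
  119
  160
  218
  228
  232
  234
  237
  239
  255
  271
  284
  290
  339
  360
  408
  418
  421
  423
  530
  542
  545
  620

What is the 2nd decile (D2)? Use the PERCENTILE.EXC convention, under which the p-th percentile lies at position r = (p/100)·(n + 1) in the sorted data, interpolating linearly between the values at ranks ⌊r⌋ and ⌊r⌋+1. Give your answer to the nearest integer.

n = 24.
r = (20/100)·(24 + 1) = 5.
r is an integer, so P20 is the value at rank 5: 218.

218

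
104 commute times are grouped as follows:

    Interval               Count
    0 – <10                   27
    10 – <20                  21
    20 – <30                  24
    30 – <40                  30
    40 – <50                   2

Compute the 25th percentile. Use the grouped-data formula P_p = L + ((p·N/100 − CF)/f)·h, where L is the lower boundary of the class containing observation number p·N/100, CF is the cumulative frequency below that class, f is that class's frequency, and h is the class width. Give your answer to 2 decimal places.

N = 104; target position k = 25/100 · 104 = 26.
Cumulative frequencies: 27, 48, 72, 102, 104.
Observation 26 falls in the class 0 – <10.
L = 0, CF = 0, f = 27, h = 10.
P25 = 0 + ((26 − 0)/27)·10 = 0 + 9.62963 = 9.62963.

9.63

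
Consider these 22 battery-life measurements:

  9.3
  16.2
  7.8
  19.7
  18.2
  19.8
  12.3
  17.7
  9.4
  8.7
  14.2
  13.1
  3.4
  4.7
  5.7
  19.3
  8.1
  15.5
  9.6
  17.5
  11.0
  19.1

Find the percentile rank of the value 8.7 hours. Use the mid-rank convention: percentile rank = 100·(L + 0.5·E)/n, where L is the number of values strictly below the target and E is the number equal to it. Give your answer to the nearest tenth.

25.0

Sorted: 3.4, 4.7, 5.7, 7.8, 8.1, 8.7, 9.3, 9.4, 9.6, 11.0, 12.3, 13.1, 14.2, 15.5, 16.2, 17.5, 17.7, 18.2, 19.1, 19.3, 19.7, 19.8.
Count below 8.7: L = 5; count equal: E = 1; n = 22.
Percentile rank = 100·(5 + 0.5·1)/22 = 100·5.5/22 = 25.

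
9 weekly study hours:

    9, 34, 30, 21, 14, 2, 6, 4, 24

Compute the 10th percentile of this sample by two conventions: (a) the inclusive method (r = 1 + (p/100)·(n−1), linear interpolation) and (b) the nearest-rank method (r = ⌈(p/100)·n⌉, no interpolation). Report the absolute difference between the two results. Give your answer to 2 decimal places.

Sorted: 2, 4, 6, 9, 14, 21, 24, 30, 34.
n = 9.
(a) r = 1.8; between ranks 1 (2) and 2 (4): 3.6.
(b) the nearest-rank method: rank 1 → 2.
|3.6 − 2| = 1.6.

1.60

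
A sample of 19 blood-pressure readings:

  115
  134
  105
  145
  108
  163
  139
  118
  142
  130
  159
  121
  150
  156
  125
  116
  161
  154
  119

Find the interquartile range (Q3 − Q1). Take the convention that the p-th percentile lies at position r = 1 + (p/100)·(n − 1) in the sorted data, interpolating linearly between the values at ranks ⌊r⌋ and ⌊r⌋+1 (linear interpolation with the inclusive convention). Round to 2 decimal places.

33.50

Sorted: 105, 108, 115, 116, 118, 119, 121, 125, 130, 134, 139, 142, 145, 150, 154, 156, 159, 161, 163.
n = 19.
P25: r = 5.5; ranks 5–6 are 118, 119; interpolating gives 118.5.
P75: r = 14.5; ranks 14–15 are 150, 154; interpolating gives 152.
Difference: 152 − 118.5 = 33.5.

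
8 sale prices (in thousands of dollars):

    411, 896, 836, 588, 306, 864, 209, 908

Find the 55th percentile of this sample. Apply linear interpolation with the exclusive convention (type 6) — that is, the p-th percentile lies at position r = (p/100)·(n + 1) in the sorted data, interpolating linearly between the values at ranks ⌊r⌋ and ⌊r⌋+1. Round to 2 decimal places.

823.60

Sorted: 209, 306, 411, 588, 836, 864, 896, 908.
n = 8.
r = (55/100)·(8 + 1) = 4.95.
Rank 4 is 588 and rank 5 is 836.
Interpolate: 588 + 0.95·(836 − 588) = 588 + 0.95·248 = 823.6.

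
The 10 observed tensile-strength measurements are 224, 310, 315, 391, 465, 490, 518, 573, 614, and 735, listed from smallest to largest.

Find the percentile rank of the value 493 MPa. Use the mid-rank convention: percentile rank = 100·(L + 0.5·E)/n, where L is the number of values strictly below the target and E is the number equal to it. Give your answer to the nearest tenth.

60.0

Count below 493: L = 6; count equal: E = 0; n = 10.
Percentile rank = 100·(6 + 0.5·0)/10 = 100·6/10 = 60.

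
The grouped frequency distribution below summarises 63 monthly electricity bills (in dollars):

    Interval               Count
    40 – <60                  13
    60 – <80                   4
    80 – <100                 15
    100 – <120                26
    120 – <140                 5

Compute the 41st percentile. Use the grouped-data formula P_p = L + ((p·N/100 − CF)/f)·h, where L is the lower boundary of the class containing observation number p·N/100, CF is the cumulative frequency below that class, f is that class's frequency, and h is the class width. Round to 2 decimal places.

91.77

N = 63; target position k = 41/100 · 63 = 25.83.
Cumulative frequencies: 13, 17, 32, 58, 63.
Observation 25.83 falls in the class 80 – <100.
L = 80, CF = 17, f = 15, h = 20.
P41 = 80 + ((25.83 − 17)/15)·20 = 80 + 11.7733 = 91.7733.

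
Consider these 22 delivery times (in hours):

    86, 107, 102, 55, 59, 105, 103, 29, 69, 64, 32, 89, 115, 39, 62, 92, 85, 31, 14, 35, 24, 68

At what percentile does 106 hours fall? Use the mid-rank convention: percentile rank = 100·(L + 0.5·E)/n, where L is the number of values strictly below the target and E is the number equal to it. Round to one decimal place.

Sorted: 14, 24, 29, 31, 32, 35, 39, 55, 59, 62, 64, 68, 69, 85, 86, 89, 92, 102, 103, 105, 107, 115.
Count below 106: L = 20; count equal: E = 0; n = 22.
Percentile rank = 100·(20 + 0.5·0)/22 = 100·20/22 = 90.91.

90.9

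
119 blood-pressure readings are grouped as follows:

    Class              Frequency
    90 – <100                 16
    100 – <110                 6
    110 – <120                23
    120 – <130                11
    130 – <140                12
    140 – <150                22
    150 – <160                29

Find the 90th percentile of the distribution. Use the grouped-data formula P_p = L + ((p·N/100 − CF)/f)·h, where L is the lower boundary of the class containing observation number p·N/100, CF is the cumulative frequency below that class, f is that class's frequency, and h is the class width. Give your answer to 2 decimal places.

N = 119; target position k = 90/100 · 119 = 107.1.
Cumulative frequencies: 16, 22, 45, 56, 68, 90, 119.
Observation 107.1 falls in the class 150 – <160.
L = 150, CF = 90, f = 29, h = 10.
P90 = 150 + ((107.1 − 90)/29)·10 = 150 + 5.89655 = 155.897.

155.90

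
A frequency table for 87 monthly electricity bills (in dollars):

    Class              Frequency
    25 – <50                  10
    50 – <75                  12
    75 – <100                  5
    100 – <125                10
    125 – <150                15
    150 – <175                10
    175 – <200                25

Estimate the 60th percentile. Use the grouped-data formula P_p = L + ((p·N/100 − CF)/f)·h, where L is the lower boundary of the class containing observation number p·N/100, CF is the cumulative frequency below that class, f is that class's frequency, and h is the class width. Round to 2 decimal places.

N = 87; target position k = 60/100 · 87 = 52.2.
Cumulative frequencies: 10, 22, 27, 37, 52, 62, 87.
Observation 52.2 falls in the class 150 – <175.
L = 150, CF = 52, f = 10, h = 25.
P60 = 150 + ((52.2 − 52)/10)·25 = 150 + 0.5 = 150.5.

150.50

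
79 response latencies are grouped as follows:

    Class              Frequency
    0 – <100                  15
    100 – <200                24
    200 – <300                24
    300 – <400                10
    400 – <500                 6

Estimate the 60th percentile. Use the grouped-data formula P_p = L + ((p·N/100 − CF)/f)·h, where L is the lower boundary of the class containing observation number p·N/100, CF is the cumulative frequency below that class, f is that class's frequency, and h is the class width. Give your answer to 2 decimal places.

N = 79; target position k = 60/100 · 79 = 47.4.
Cumulative frequencies: 15, 39, 63, 73, 79.
Observation 47.4 falls in the class 200 – <300.
L = 200, CF = 39, f = 24, h = 100.
P60 = 200 + ((47.4 − 39)/24)·100 = 200 + 35 = 235.

235.00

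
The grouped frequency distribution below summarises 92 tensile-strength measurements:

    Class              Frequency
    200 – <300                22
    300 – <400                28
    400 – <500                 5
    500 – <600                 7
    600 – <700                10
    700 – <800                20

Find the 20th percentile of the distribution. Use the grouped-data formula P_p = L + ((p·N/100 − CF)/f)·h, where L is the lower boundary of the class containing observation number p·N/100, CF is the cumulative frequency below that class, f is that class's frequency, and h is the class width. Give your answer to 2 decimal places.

N = 92; target position k = 20/100 · 92 = 18.4.
Cumulative frequencies: 22, 50, 55, 62, 72, 92.
Observation 18.4 falls in the class 200 – <300.
L = 200, CF = 0, f = 22, h = 100.
P20 = 200 + ((18.4 − 0)/22)·100 = 200 + 83.6364 = 283.636.

283.64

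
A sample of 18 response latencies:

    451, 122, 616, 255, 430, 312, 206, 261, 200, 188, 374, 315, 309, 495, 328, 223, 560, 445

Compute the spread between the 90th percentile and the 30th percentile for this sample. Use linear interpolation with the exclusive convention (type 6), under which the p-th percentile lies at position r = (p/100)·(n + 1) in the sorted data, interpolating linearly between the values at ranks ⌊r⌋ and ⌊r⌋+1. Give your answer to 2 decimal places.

320.20

Sorted: 122, 188, 200, 206, 223, 255, 261, 309, 312, 315, 328, 374, 430, 445, 451, 495, 560, 616.
n = 18.
P30: r = 5.7; ranks 5–6 are 223, 255; interpolating gives 245.4.
P90: r = 17.1; ranks 17–18 are 560, 616; interpolating gives 565.6.
Difference: 565.6 − 245.4 = 320.2.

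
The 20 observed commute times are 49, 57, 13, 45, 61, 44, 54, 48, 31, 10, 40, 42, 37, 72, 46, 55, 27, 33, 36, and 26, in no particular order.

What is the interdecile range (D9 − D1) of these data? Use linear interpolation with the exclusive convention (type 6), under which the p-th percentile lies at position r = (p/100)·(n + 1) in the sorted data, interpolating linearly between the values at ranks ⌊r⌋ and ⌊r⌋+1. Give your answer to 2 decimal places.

Sorted: 10, 13, 26, 27, 31, 33, 36, 37, 40, 42, 44, 45, 46, 48, 49, 54, 55, 57, 61, 72.
n = 20.
P10: r = 2.1; ranks 2–3 are 13, 26; interpolating gives 14.3.
P90: r = 18.9; ranks 18–19 are 57, 61; interpolating gives 60.6.
Difference: 60.6 − 14.3 = 46.3.

46.30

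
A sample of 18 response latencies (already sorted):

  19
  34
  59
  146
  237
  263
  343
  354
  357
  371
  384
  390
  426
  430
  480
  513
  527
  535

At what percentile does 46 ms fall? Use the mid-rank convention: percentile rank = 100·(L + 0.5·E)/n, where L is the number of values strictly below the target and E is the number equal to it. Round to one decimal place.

Count below 46: L = 2; count equal: E = 0; n = 18.
Percentile rank = 100·(2 + 0.5·0)/18 = 100·2/18 = 11.11.

11.1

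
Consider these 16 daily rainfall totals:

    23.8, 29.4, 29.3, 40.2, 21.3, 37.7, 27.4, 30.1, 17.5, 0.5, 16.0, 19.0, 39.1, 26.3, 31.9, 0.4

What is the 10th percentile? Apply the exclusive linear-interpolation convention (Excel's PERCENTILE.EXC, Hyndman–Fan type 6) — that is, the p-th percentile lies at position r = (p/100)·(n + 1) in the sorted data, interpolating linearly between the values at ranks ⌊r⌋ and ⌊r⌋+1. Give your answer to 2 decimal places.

Sorted: 0.4, 0.5, 16.0, 17.5, 19.0, 21.3, 23.8, 26.3, 27.4, 29.3, 29.4, 30.1, 31.9, 37.7, 39.1, 40.2.
n = 16.
r = (10/100)·(16 + 1) = 1.7.
Rank 1 is 0.4 and rank 2 is 0.5.
Interpolate: 0.4 + 0.7·(0.5 − 0.4) = 0.4 + 0.7·0.1 = 0.47.

0.47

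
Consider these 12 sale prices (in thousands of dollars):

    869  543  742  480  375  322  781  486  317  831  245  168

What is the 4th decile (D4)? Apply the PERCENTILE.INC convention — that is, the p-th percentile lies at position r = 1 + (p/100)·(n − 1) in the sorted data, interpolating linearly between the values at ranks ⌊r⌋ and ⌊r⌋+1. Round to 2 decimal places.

Sorted: 168, 245, 317, 322, 375, 480, 486, 543, 742, 781, 831, 869.
n = 12.
r = 1 + (40/100)·(12 − 1) = 1 + 4.4 = 5.4.
Rank 5 is 375 and rank 6 is 480.
Interpolate: 375 + 0.4·(480 − 375) = 375 + 0.4·105 = 417.

417.00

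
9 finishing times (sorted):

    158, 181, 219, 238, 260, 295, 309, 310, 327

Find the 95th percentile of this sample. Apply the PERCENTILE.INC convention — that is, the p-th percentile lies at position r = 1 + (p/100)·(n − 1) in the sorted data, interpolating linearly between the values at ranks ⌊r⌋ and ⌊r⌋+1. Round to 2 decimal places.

n = 9.
r = 1 + (95/100)·(9 − 1) = 1 + 7.6 = 8.6.
Rank 8 is 310 and rank 9 is 327.
Interpolate: 310 + 0.6·(327 − 310) = 310 + 0.6·17 = 320.2.

320.20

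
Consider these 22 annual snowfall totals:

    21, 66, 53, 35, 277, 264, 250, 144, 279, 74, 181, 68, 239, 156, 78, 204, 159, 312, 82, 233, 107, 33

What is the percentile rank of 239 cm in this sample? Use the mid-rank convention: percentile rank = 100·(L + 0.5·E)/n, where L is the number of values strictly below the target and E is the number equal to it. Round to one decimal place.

Sorted: 21, 33, 35, 53, 66, 68, 74, 78, 82, 107, 144, 156, 159, 181, 204, 233, 239, 250, 264, 277, 279, 312.
Count below 239: L = 16; count equal: E = 1; n = 22.
Percentile rank = 100·(16 + 0.5·1)/22 = 100·16.5/22 = 75.

75.0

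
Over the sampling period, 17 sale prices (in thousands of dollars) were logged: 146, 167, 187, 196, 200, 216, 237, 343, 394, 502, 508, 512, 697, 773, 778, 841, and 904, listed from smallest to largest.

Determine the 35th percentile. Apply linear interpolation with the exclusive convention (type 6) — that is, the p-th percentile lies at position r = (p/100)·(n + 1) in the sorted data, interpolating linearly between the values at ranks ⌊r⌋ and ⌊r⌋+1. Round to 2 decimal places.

n = 17.
r = (35/100)·(17 + 1) = 6.3.
Rank 6 is 216 and rank 7 is 237.
Interpolate: 216 + 0.3·(237 − 216) = 216 + 0.3·21 = 222.3.

222.30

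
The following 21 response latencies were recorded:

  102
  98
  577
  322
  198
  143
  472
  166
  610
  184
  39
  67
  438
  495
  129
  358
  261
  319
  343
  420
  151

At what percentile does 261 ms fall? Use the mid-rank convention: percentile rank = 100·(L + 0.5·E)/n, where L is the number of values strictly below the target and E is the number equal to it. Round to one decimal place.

50.0

Sorted: 39, 67, 98, 102, 129, 143, 151, 166, 184, 198, 261, 319, 322, 343, 358, 420, 438, 472, 495, 577, 610.
Count below 261: L = 10; count equal: E = 1; n = 21.
Percentile rank = 100·(10 + 0.5·1)/21 = 100·10.5/21 = 50.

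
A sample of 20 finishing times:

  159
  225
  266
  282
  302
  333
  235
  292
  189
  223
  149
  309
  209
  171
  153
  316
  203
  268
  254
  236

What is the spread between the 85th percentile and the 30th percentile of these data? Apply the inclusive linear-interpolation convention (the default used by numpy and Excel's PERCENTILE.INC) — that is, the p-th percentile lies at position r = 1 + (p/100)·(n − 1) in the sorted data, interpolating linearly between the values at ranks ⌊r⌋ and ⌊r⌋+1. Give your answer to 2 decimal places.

95.85

Sorted: 149, 153, 159, 171, 189, 203, 209, 223, 225, 235, 236, 254, 266, 268, 282, 292, 302, 309, 316, 333.
n = 20.
P30: r = 6.7; ranks 6–7 are 203, 209; interpolating gives 207.2.
P85: r = 17.15; ranks 17–18 are 302, 309; interpolating gives 303.05.
Difference: 303.05 − 207.2 = 95.85.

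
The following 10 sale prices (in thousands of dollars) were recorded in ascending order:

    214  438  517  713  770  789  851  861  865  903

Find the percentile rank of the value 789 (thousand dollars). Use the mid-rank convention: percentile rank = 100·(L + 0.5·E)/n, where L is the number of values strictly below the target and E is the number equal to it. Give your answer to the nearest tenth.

Count below 789: L = 5; count equal: E = 1; n = 10.
Percentile rank = 100·(5 + 0.5·1)/10 = 100·5.5/10 = 55.

55.0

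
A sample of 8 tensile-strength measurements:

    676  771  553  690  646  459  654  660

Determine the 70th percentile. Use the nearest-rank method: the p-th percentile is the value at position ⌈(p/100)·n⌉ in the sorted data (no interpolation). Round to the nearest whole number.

Sorted: 459, 553, 646, 654, 660, 676, 690, 771.
n = 8.
Position = ⌈70/100 · 8⌉ = ⌈5.6⌉ = 6.
The value at rank 6 is 676.

676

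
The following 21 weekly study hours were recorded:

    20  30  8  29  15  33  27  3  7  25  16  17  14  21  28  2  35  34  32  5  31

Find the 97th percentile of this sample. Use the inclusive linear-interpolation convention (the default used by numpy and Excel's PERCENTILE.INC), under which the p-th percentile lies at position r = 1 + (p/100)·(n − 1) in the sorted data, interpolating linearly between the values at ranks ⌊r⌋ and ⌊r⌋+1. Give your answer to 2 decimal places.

34.40

Sorted: 2, 3, 5, 7, 8, 14, 15, 16, 17, 20, 21, 25, 27, 28, 29, 30, 31, 32, 33, 34, 35.
n = 21.
r = 1 + (97/100)·(21 − 1) = 1 + 19.4 = 20.4.
Rank 20 is 34 and rank 21 is 35.
Interpolate: 34 + 0.4·(35 − 34) = 34 + 0.4·1 = 34.4.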